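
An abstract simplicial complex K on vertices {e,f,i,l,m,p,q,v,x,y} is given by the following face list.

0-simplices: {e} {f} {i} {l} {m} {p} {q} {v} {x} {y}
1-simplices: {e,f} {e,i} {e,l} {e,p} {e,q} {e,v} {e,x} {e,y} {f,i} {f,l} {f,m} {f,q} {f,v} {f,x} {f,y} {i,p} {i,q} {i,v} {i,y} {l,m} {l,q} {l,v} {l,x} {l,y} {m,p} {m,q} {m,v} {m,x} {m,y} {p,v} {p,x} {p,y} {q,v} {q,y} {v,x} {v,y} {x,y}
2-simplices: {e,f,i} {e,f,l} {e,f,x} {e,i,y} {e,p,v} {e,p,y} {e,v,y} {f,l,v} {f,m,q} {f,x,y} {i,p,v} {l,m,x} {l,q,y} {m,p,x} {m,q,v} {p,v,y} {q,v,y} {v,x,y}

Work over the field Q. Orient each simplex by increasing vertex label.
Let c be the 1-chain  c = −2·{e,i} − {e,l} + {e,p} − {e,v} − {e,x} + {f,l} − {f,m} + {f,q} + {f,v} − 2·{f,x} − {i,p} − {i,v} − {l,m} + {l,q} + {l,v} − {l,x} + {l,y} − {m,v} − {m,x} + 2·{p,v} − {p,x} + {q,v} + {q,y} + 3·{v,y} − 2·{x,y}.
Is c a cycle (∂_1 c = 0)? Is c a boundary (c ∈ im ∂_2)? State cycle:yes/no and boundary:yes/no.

cycle:no boundary:no

n_0=10 n_1=37 n_2=18  [Q]
∂1: piv[ef,ei,el,ep,eq,ev,ex,ey,fm] rk=9  ker:fi,fl,fq,fv,fx,fy,ip,iq,iv,iy,lm,lq,lv,lx,ly,mp,mq,mv,mx,my,pv,px,py,qv,qy,vx,vy,xy
∂2: piv[efi,efl,efx,eiy,epv,epy,evy,flv,fmq,fxy,ipv,lmx,lqy,mpx,mqv,qvy,vxy] rk=17  ker:pvy
∂1c = 4·{e} − {l} − {p} − {v} − 4·{x} + 3·{y}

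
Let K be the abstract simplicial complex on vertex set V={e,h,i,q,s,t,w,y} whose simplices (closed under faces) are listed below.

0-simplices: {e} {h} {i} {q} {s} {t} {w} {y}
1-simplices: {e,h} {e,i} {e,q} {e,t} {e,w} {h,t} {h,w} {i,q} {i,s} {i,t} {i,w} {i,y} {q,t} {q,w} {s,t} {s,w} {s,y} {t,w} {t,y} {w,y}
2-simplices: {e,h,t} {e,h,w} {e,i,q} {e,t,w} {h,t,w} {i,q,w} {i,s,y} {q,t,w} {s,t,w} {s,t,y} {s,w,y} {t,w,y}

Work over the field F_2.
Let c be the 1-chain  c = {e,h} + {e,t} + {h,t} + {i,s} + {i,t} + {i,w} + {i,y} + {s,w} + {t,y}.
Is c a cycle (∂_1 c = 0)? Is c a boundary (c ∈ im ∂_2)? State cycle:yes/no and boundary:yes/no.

n_0=8 n_1=20 n_2=12  [Z2]
∂1: piv[eh,ei,eq,et,ew,is,iy] rk=7  ker:ht,hw,iq,it,iw,qt,qw,st,sw,sy,tw,ty,wy
∂2: piv[eht,ehw,eiq,etw,iqw,isy,qtw,stw,sty,swy] rk=10  ker:htw,twy
∂1c = 0
c vs im∂2: residual ≠ 0 ⇒ not boundary

cycle:yes boundary:no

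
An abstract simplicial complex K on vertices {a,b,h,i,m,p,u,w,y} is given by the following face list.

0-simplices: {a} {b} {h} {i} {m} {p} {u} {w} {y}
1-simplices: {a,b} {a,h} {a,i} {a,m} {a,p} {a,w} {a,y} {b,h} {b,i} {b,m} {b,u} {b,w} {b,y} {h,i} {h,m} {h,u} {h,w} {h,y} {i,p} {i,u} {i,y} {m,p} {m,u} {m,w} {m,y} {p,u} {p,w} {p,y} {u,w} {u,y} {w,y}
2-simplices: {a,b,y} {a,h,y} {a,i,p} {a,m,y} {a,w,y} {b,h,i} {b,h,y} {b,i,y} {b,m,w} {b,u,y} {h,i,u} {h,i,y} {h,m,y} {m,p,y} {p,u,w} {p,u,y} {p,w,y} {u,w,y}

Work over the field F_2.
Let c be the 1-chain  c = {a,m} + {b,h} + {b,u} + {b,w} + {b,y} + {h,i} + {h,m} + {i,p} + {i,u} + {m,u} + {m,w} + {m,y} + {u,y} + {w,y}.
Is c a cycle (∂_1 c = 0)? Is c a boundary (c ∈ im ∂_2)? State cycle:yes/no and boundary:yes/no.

n_0=9 n_1=31 n_2=18  [Z2]
∂1: piv[ab,ah,ai,am,ap,aw,ay,bu] rk=8  ker:bh,bi,bm,bw,by,hi,hm,hu,hw,hy,ip,iu,iy,mp,mu,mw,my,pu,pw,py,uw,uy,wy
∂2: piv[aby,ahy,aip,amy,awy,bhi,bhy,biy,bmw,buy,hiu,hmy,mpy,puw,puy,pwy] rk=16  ker:hiy,uwy
∂1c = {a} + {h} + {i} + {m} + {p} + {w}

cycle:no boundary:no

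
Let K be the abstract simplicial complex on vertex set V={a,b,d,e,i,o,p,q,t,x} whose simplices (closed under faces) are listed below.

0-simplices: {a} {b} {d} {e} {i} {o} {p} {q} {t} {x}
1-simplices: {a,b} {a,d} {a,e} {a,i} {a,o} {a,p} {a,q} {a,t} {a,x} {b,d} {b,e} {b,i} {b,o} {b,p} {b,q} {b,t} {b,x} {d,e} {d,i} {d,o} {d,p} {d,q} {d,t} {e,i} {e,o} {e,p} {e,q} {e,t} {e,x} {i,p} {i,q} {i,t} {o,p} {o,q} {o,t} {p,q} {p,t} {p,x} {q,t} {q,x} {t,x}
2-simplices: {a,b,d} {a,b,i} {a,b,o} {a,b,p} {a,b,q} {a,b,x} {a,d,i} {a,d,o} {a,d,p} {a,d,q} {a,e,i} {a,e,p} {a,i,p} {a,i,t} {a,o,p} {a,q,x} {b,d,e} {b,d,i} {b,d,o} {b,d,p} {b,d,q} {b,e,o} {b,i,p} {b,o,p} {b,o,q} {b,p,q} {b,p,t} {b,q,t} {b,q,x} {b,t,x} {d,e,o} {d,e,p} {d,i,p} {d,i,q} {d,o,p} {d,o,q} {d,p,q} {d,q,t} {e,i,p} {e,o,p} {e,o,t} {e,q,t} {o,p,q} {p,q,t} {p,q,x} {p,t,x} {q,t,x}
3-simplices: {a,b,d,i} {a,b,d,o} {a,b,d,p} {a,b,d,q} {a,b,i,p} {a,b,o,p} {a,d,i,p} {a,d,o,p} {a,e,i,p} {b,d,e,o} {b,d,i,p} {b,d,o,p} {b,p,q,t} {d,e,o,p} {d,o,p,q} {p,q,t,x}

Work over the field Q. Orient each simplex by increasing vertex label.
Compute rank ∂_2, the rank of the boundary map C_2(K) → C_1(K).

n_0=10 n_1=41 n_2=47 n_3=16  [Q]
∂1: piv[ab,ad,ae,ai,ao,ap,aq,at,ax] rk=9  ker:bd,be,bi,bo,bp,bq,bt,bx,de,di,do,dp,dq,dt,ei,eo,ep,eq,et,ex,ip,iq,it,op,oq,ot,pq,pt,px,qt,qx,tx
∂2: piv[abd,abi,abo,abp,abq,abx,adi,ado,adp,adq,aei,aep,aip,ait,aop,aqx,bde,beo,boq,bpq,bpt,bqt,btx,dep,diq,dqt,eot,eqt,pqx] rk=29  ker:bdi,bdo,bdp,bdq,bip,bop,bqx,deo,dip,dop,doq,dpq,eip,eop,opq,pqt,ptx,qtx
∂3: piv[abdi,abdo,abdp,abdq,abip,abop,adip,adop,aeip,bdeo,bpqt,deop,dopq,pqtx] rk=14  ker:bdip,bdop
rk∂_2=29

rank∂_2=29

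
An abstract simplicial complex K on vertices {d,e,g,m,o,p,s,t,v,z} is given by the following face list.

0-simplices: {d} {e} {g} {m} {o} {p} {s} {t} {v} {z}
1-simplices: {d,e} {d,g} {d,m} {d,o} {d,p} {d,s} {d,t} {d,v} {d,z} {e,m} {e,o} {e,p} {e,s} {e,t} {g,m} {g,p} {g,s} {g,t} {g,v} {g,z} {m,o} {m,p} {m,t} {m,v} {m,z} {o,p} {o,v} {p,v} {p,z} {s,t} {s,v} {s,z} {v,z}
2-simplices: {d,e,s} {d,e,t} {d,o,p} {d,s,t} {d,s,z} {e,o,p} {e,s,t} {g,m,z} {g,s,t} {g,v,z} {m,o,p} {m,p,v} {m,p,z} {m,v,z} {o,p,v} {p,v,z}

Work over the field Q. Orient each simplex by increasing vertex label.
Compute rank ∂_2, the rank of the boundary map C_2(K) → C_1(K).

rank∂_2=14

n_0=10 n_1=33 n_2=16  [Q]
∂1: piv[de,dg,dm,do,dp,ds,dt,dv,dz] rk=9  ker:em,eo,ep,es,et,gm,gp,gs,gt,gv,gz,mo,mp,mt,mv,mz,op,ov,pv,pz,st,sv,sz,vz
∂2: piv[des,det,dop,dst,dsz,eop,gmz,gst,gvz,mop,mpv,mpz,mvz,opv] rk=14  ker:est,pvz
rk∂_2=14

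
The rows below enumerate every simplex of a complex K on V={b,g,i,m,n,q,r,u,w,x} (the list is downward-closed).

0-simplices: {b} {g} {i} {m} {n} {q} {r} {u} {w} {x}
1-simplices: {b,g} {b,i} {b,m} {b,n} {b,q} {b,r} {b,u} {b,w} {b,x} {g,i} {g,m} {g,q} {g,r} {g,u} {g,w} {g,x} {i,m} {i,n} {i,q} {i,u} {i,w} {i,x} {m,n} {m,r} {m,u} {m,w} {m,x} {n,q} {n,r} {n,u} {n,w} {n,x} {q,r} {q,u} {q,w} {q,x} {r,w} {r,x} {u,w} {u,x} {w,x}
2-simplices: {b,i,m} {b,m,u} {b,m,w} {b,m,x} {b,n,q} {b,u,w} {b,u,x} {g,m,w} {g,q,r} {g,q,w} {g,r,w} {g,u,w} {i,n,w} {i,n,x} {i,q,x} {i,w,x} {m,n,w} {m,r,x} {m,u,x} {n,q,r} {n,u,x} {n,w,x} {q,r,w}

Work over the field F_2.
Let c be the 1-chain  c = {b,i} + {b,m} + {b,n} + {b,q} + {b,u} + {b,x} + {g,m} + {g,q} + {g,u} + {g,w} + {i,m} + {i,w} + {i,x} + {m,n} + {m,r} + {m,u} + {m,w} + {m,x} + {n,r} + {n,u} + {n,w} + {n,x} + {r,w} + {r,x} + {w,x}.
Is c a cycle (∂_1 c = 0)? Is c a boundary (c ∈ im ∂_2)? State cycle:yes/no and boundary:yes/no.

n_0=10 n_1=41 n_2=23  [Z2]
∂1: piv[bg,bi,bm,bn,bq,br,bu,bw,bx] rk=9  ker:gi,gm,gq,gr,gu,gw,gx,im,in,iq,iu,iw,ix,mn,mr,mu,mw,mx,nq,nr,nu,nw,nx,qr,qu,qw,qx,rw,rx,uw,ux,wx
∂2: piv[bim,bmu,bmw,bmx,bnq,buw,bux,gmw,gqr,gqw,grw,guw,inw,inx,iqx,iwx,mnw,mrx,nqr,nux] rk=20  ker:mux,nwx,qrw
∂1c = 0
c vs im∂2: reduces to 0 ⇒ boundary

cycle:yes boundary:yes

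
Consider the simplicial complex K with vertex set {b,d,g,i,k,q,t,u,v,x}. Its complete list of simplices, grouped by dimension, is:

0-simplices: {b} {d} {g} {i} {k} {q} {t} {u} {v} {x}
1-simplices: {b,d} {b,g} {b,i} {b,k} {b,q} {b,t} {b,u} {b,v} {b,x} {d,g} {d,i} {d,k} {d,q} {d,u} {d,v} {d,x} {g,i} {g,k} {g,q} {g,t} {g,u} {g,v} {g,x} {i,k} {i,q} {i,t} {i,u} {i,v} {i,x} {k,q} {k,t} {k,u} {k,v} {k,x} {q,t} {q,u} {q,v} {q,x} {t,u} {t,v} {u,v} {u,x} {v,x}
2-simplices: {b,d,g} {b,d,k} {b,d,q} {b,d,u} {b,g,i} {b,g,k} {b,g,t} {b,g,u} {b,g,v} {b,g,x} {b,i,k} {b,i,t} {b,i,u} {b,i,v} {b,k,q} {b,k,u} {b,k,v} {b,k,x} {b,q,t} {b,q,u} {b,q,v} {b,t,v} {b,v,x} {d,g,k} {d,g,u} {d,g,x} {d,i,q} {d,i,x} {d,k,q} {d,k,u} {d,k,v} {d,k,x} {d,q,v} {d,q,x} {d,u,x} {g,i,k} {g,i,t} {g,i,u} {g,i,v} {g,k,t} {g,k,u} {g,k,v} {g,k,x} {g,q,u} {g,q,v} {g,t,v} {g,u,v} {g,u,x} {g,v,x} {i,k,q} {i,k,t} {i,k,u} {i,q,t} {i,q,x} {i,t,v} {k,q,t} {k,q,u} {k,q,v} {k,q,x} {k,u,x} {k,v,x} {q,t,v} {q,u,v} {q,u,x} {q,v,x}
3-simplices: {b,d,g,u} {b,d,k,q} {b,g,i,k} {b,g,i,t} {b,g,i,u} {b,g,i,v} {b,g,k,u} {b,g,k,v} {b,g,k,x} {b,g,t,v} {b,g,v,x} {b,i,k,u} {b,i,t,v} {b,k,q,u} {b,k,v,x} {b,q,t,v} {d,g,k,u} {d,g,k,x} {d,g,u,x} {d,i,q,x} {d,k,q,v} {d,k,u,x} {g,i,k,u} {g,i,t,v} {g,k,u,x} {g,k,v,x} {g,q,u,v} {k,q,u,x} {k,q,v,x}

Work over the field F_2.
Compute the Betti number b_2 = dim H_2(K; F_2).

b_2=7

n_0=10 n_1=43 n_2=65 n_3=29  [Z2]
∂1: piv[bd,bg,bi,bk,bq,bt,bu,bv,bx] rk=9  ker:dg,di,dk,dq,du,dv,dx,gi,gk,gq,gt,gu,gv,gx,ik,iq,it,iu,iv,ix,kq,kt,ku,kv,kx,qt,qu,qv,qx,tu,tv,uv,ux,vx
∂2: piv[bdg,bdk,bdq,bdu,bgi,bgk,bgt,bgu,bgv,bgx,bik,bit,biu,biv,bkq,bku,bkv,bkx,bqt,bqu,bqv,btv,bvx,dgx,diq,dix,dkv,dqx,dux,gkt,gqu,guv,ikq] rk=33  ker:dgk,dgu,dkq,dku,dkx,dqv,gik,git,giu,giv,gku,gkv,gkx,gqv,gtv,gux,gvx,ikt,iku,iqt,iqx,itv,kqt,kqu,kqv,kqx,kux,kvx,qtv,quv,qux,qvx
∂3: piv[bdgu,bdkq,bgik,bgit,bgiu,bgiv,bgku,bgkv,bgkx,bgtv,bgvx,biku,bitv,bkqu,bkvx,bqtv,dgku,dgkx,dgux,diqx,dkqv,dkux,gquv,kqux,kqvx] rk=25  ker:giku,gitv,gkux,gkvx
b_2=(65−33)−25=7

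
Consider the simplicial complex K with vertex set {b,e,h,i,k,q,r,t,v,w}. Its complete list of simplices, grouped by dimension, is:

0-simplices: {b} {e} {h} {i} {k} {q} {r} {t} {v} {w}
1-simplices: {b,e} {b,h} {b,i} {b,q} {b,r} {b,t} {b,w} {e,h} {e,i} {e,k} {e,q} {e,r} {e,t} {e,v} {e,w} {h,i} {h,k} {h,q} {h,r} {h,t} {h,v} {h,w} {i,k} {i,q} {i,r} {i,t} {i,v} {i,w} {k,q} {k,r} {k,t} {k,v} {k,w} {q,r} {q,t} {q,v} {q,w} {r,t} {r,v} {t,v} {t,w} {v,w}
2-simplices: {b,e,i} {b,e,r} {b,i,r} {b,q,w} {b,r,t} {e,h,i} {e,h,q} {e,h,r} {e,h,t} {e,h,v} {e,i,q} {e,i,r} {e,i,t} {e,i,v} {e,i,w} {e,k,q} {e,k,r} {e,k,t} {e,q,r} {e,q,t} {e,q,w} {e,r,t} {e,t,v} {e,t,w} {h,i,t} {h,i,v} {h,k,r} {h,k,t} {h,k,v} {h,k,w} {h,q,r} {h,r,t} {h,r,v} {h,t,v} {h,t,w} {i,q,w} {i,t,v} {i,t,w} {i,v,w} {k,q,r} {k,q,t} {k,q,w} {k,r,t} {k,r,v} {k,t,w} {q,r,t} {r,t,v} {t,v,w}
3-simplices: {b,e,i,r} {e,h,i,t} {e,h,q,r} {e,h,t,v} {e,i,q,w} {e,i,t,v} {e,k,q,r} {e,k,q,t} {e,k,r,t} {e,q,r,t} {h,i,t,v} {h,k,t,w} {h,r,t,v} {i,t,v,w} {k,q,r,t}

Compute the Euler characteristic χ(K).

n_0=10 n_1=42 n_2=48 n_3=15
χ=+10−42+48−15=1

χ(K)=1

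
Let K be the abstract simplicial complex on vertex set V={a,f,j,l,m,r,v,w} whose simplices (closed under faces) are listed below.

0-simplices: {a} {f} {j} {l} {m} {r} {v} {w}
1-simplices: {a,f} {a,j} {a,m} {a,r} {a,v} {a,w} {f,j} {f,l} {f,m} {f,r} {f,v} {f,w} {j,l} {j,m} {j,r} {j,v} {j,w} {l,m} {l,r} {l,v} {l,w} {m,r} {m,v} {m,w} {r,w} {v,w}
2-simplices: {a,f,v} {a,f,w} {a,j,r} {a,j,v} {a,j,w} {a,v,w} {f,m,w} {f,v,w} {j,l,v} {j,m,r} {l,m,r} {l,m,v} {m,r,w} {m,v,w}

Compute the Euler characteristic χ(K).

n_0=8 n_1=26 n_2=14
χ=+8−26+14=-4

χ(K)=-4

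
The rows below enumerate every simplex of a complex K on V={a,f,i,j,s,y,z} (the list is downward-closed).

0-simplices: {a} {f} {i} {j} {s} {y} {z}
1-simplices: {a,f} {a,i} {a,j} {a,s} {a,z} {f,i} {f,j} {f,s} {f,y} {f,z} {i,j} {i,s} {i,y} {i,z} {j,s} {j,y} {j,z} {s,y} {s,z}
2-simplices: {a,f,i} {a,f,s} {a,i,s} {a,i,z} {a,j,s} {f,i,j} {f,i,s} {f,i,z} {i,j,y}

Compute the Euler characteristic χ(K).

n_0=7 n_1=19 n_2=9
χ=+7−19+9=-3

χ(K)=-3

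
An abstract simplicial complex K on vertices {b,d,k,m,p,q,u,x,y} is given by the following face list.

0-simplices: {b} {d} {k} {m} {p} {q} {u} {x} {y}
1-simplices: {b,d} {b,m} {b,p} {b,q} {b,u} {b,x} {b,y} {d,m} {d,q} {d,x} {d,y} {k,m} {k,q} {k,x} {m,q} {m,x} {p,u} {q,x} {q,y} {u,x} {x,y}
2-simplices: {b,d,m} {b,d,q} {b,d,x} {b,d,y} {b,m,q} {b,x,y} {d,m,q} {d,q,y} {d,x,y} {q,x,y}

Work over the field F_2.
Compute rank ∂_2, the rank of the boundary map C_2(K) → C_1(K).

rank∂_2=8

n_0=9 n_1=21 n_2=10  [Z2]
∂1: piv[bd,bm,bp,bq,bu,bx,by,km] rk=8  ker:dm,dq,dx,dy,kq,kx,mq,mx,pu,qx,qy,ux,xy
∂2: piv[bdm,bdq,bdx,bdy,bmq,bxy,dqy,qxy] rk=8  ker:dmq,dxy
rk∂_2=8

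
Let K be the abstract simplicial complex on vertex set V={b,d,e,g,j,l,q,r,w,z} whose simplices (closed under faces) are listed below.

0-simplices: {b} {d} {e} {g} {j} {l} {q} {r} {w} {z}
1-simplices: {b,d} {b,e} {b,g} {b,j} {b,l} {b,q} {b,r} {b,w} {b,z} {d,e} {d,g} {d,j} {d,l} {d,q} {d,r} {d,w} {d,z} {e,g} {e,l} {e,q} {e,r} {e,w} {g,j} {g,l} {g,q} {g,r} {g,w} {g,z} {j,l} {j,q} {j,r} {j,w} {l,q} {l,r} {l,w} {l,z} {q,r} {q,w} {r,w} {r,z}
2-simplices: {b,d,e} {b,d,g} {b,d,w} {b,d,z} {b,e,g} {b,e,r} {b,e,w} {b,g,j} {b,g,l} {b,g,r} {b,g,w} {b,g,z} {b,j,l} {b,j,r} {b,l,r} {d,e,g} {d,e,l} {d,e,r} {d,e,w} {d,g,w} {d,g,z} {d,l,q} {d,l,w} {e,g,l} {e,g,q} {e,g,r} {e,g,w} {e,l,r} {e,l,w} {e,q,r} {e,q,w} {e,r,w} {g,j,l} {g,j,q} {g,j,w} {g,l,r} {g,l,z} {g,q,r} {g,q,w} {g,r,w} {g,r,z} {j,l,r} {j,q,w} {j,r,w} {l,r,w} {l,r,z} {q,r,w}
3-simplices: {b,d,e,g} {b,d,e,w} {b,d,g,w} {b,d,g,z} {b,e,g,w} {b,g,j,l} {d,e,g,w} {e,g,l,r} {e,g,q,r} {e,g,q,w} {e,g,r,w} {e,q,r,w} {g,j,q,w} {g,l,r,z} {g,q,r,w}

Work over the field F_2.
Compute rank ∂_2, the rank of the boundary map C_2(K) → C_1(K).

rank∂_2=28

n_0=10 n_1=40 n_2=47 n_3=15  [Z2]
∂1: piv[bd,be,bg,bj,bl,bq,br,bw,bz] rk=9  ker:de,dg,dj,dl,dq,dr,dw,dz,eg,el,eq,er,ew,gj,gl,gq,gr,gw,gz,jl,jq,jr,jw,lq,lr,lw,lz,qr,qw,rw,rz
∂2: piv[bde,bdg,bdw,bdz,beg,ber,bew,bgj,bgl,bgr,bgw,bgz,bjl,bjr,blr,del,der,dlq,dlw,egl,egq,eqr,eqw,erw,gjq,gjw,glz,grz] rk=28  ker:deg,dew,dgw,dgz,egr,egw,elr,elw,gjl,glr,gqr,gqw,grw,jlr,jqw,jrw,lrw,lrz,qrw
∂3: piv[bdeg,bdew,bdgw,bdgz,begw,bgjl,eglr,egqr,egqw,egrw,eqrw,gjqw,glrz] rk=13  ker:degw,gqrw
rk∂_2=28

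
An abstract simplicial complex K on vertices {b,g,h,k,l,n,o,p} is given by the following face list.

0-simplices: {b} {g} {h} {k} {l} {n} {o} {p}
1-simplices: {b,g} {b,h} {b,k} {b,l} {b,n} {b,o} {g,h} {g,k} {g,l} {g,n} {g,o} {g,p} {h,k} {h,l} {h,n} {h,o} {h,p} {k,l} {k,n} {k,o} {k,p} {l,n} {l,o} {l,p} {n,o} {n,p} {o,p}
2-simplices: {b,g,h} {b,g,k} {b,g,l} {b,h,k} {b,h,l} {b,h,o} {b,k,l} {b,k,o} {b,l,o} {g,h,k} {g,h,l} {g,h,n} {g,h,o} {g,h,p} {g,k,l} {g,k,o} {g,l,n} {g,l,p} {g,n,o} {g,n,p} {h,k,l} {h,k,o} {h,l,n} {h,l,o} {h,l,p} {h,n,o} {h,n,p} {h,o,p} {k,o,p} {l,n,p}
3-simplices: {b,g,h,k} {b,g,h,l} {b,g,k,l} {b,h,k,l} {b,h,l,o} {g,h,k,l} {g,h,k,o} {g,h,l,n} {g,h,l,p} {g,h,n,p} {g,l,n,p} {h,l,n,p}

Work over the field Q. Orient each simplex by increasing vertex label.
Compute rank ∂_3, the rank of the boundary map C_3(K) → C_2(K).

n_0=8 n_1=27 n_2=30 n_3=12  [Q]
∂1: piv[bg,bh,bk,bl,bn,bo,gp] rk=7  ker:gh,gk,gl,gn,go,hk,hl,hn,ho,hp,kl,kn,ko,kp,ln,lo,lp,no,np,op
∂2: piv[bgh,bgk,bgl,bhk,bhl,bho,bkl,bko,blo,ghn,gho,ghp,gln,glp,gno,gnp,hop,kop] rk=18  ker:ghk,ghl,gkl,gko,hkl,hko,hln,hlo,hlp,hno,hnp,lnp
∂3: piv[bghk,bghl,bgkl,bhkl,bhlo,ghko,ghln,ghlp,ghnp,glnp] rk=10  ker:ghkl,hlnp
rk∂_3=10

rank∂_3=10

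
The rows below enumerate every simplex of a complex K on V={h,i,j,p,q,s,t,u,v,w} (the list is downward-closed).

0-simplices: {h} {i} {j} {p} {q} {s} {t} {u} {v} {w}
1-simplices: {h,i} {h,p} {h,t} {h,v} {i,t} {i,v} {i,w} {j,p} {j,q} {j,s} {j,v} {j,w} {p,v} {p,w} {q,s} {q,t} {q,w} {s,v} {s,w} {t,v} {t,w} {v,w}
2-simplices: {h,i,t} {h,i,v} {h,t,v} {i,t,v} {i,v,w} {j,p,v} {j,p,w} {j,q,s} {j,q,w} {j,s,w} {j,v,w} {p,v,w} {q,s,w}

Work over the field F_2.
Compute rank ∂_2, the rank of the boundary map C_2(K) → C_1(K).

rank∂_2=10

n_0=10 n_1=22 n_2=13  [Z2]
∂1: piv[hi,hp,ht,hv,iw,jp,jq,js] rk=8  ker:it,iv,jv,jw,pv,pw,qs,qt,qw,sv,sw,tv,tw,vw
∂2: piv[hit,hiv,htv,ivw,jpv,jpw,jqs,jqw,jsw,jvw] rk=10  ker:itv,pvw,qsw
rk∂_2=10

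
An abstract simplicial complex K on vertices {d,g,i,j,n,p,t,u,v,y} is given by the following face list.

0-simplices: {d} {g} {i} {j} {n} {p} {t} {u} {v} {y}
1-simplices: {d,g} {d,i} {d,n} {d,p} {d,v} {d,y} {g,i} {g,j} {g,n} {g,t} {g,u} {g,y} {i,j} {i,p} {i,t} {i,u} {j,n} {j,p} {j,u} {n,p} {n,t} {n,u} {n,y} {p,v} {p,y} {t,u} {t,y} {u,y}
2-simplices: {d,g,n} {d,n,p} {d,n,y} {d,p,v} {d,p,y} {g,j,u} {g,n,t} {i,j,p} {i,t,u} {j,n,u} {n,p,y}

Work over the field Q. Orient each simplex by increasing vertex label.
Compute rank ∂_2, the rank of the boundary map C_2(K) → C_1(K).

rank∂_2=10

n_0=10 n_1=28 n_2=11  [Q]
∂1: piv[dg,di,dn,dp,dv,dy,gj,gt,gu] rk=9  ker:gi,gn,gy,ij,ip,it,iu,jn,jp,ju,np,nt,nu,ny,pv,py,tu,ty,uy
∂2: piv[dgn,dnp,dny,dpv,dpy,gju,gnt,ijp,itu,jnu] rk=10  ker:npy
rk∂_2=10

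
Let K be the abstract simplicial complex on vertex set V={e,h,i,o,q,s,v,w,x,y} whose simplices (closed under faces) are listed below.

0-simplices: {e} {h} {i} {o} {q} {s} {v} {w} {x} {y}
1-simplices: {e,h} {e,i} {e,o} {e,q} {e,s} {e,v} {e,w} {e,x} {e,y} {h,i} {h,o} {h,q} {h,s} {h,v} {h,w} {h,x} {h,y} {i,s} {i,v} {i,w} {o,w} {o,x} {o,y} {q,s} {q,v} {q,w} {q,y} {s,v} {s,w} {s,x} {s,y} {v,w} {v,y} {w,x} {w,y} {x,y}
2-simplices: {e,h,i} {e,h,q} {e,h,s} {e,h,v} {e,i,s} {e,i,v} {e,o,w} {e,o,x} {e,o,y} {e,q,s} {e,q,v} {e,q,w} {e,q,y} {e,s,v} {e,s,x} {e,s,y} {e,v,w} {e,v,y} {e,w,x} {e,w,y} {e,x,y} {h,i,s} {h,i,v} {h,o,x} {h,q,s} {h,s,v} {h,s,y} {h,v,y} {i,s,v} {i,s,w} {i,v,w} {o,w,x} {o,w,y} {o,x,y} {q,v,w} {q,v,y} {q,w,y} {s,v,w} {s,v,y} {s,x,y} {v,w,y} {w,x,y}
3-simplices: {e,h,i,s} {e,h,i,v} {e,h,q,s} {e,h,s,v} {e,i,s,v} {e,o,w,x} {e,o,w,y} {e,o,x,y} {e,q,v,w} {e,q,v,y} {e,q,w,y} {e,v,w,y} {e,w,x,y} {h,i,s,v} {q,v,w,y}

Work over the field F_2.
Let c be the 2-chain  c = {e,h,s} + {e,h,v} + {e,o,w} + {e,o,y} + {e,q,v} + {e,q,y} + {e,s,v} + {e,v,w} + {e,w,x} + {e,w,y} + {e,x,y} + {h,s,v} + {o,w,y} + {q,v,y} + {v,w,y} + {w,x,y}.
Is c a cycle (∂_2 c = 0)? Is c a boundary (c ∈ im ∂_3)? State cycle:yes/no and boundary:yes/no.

cycle:yes boundary:yes

n_0=10 n_1=36 n_2=42 n_3=15  [Z2]
∂1: piv[eh,ei,eo,eq,es,ev,ew,ex,ey] rk=9  ker:hi,ho,hq,hs,hv,hw,hx,hy,is,iv,iw,ow,ox,oy,qs,qv,qw,qy,sv,sw,sx,sy,vw,vy,wx,wy,xy
∂2: piv[ehi,ehq,ehs,ehv,eis,eiv,eow,eox,eoy,eqs,eqv,eqw,eqy,esv,esx,esy,evw,evy,ewx,ewy,exy,hox,hsy,isw,ivw] rk=25  ker:his,hiv,hqs,hsv,hvy,isv,owx,owy,oxy,qvw,qvy,qwy,svw,svy,sxy,vwy,wxy
∂3: piv[ehis,ehiv,ehqs,ehsv,eisv,eowx,eowy,eoxy,eqvw,eqvy,eqwy,evwy,ewxy] rk=13  ker:hisv,qvwy
∂2c = 0
c vs im∂3: reduces to 0 ⇒ boundary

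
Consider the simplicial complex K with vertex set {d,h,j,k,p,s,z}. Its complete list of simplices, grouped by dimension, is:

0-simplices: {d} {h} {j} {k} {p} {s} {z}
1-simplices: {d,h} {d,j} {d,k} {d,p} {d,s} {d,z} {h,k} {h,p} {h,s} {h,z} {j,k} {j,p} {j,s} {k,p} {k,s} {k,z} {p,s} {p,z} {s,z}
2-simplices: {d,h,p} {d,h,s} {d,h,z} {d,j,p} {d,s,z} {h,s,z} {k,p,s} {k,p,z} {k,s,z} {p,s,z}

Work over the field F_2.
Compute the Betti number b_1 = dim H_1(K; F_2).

b_1=5

n_0=7 n_1=19 n_2=10  [Z2]
∂1: piv[dh,dj,dk,dp,ds,dz] rk=6  ker:hk,hp,hs,hz,jk,jp,js,kp,ks,kz,ps,pz,sz
∂2: piv[dhp,dhs,dhz,djp,dsz,kps,kpz,ksz] rk=8  ker:hsz,psz
b_1=(19−6)−8=5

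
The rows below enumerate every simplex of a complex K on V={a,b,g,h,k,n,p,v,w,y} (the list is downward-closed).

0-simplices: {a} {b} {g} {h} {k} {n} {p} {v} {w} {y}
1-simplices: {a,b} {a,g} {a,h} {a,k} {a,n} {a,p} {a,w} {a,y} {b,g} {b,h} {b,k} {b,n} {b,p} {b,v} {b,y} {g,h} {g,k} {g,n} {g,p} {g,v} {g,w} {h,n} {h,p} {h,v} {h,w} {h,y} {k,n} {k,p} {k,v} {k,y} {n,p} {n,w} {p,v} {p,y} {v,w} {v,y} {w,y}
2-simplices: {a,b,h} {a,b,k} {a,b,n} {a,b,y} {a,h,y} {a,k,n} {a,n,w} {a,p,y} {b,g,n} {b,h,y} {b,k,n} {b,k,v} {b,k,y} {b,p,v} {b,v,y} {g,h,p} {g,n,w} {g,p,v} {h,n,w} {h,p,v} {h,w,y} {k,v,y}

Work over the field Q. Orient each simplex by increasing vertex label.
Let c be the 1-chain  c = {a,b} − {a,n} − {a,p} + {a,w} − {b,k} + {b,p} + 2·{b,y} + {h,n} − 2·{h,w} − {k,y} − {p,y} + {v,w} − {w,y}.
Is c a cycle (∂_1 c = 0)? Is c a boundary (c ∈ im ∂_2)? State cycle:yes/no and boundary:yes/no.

cycle:no boundary:no

n_0=10 n_1=37 n_2=22  [Q]
∂1: piv[ab,ag,ah,ak,an,ap,aw,ay,bv] rk=9  ker:bg,bh,bk,bn,bp,by,gh,gk,gn,gp,gv,gw,hn,hp,hv,hw,hy,kn,kp,kv,ky,np,nw,pv,py,vw,vy,wy
∂2: piv[abh,abk,abn,aby,ahy,akn,anw,apy,bgn,bkv,bky,bpv,bvy,ghp,gnw,gpv,hnw,hpv,hwy] rk=19  ker:bhy,bkn,kvy
∂1c = −{b} + {h} + {p} − {v} + {w} − {y}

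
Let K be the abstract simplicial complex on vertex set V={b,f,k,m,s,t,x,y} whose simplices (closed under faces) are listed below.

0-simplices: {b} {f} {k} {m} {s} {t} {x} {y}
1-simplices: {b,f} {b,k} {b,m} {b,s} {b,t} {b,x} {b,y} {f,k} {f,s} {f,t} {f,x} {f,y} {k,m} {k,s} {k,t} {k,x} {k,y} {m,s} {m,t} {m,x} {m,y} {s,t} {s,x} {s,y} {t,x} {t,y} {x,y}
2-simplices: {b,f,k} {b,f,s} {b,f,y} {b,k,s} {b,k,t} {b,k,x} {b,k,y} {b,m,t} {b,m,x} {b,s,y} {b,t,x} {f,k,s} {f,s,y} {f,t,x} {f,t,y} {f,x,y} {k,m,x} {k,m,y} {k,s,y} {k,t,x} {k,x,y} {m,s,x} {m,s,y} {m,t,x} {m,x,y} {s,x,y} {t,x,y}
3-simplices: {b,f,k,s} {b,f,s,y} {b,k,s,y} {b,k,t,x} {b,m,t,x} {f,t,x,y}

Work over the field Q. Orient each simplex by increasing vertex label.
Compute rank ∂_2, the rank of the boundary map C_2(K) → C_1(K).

n_0=8 n_1=27 n_2=27 n_3=6  [Q]
∂1: piv[bf,bk,bm,bs,bt,bx,by] rk=7  ker:fk,fs,ft,fx,fy,km,ks,kt,kx,ky,ms,mt,mx,my,st,sx,sy,tx,ty,xy
∂2: piv[bfk,bfs,bfy,bks,bkt,bkx,bky,bmt,bmx,bsy,btx,ftx,fty,fxy,kmx,kmy,kxy,msx,msy] rk=19  ker:fks,fsy,ksy,ktx,mtx,mxy,sxy,txy
∂3: piv[bfks,bfsy,bksy,bktx,bmtx,ftxy] rk=6
rk∂_2=19

rank∂_2=19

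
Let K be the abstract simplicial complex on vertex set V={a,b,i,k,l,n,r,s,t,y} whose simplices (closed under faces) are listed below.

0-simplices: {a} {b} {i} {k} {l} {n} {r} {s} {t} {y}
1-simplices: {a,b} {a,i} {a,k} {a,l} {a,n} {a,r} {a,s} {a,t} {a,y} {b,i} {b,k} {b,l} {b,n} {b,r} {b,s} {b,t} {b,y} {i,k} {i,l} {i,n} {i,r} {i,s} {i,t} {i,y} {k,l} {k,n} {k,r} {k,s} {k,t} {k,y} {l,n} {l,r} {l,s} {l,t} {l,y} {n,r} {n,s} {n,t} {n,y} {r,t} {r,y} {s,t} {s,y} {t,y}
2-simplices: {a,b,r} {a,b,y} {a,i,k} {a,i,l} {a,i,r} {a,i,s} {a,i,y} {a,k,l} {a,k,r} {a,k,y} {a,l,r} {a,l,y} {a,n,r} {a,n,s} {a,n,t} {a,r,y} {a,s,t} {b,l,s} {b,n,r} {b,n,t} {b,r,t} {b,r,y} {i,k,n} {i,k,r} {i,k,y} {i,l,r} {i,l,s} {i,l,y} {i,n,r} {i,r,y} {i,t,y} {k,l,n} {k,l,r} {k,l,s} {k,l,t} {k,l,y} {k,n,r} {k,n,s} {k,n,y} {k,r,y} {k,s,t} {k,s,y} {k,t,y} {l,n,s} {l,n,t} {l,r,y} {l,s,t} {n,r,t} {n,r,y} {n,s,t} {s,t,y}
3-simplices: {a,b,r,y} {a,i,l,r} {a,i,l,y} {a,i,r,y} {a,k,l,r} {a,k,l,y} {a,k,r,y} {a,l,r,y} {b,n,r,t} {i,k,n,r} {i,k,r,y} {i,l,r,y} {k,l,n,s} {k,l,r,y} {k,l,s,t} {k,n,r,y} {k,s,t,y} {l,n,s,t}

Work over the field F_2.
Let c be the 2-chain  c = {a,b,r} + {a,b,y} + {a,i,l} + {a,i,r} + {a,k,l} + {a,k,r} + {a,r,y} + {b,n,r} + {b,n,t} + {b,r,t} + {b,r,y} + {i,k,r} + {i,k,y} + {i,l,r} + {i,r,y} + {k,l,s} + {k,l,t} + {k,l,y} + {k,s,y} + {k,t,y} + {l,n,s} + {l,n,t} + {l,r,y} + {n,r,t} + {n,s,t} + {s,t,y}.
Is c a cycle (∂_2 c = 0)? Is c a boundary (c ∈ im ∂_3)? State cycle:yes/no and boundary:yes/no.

n_0=10 n_1=44 n_2=51 n_3=18  [Z2]
∂1: piv[ab,ai,ak,al,an,ar,as,at,ay] rk=9  ker:bi,bk,bl,bn,br,bs,bt,by,ik,il,in,ir,is,it,iy,kl,kn,kr,ks,kt,ky,ln,lr,ls,lt,ly,nr,ns,nt,ny,rt,ry,st,sy,ty
∂2: piv[abr,aby,aik,ail,air,ais,aiy,akl,akr,aky,alr,aly,anr,ans,ant,ary,ast,bls,bnr,bnt,brt,ikn,ils,inr,ity,kln,kls,klt,kny,kst,ksy,kty] rk=32  ker:bry,ikr,iky,ilr,ily,iry,klr,kly,knr,kns,kry,lns,lnt,lry,lst,nrt,nry,nst,sty
∂3: piv[abry,ailr,aily,airy,aklr,akly,akry,alry,bnrt,iknr,ikry,klns,klst,knry,ksty,lnst] rk=16  ker:ilry,klry
∂2c = 0
c vs im∂3: reduces to 0 ⇒ boundary

cycle:yes boundary:yes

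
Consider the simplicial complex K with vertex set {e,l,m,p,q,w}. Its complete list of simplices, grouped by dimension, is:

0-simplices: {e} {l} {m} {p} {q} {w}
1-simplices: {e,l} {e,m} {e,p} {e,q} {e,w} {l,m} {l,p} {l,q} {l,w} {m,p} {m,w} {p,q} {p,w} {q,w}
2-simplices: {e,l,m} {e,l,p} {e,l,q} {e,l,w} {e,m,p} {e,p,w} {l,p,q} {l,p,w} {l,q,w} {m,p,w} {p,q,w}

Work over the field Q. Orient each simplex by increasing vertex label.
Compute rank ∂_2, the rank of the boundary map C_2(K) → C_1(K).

rank∂_2=9

n_0=6 n_1=14 n_2=11  [Q]
∂1: piv[el,em,ep,eq,ew] rk=5  ker:lm,lp,lq,lw,mp,mw,pq,pw,qw
∂2: piv[elm,elp,elq,elw,emp,epw,lpq,lqw,mpw] rk=9  ker:lpw,pqw
rk∂_2=9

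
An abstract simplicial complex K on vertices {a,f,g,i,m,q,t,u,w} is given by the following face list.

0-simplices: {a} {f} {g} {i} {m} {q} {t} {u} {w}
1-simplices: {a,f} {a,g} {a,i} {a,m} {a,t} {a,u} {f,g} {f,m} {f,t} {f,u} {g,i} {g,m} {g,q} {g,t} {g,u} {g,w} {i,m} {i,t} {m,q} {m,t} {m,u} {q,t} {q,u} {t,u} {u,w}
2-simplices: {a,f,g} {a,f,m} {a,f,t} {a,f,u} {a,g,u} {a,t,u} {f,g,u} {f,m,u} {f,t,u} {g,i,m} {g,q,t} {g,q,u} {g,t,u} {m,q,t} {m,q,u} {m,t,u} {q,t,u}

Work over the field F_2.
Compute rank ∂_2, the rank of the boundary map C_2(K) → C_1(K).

rank∂_2=13

n_0=9 n_1=25 n_2=17  [Z2]
∂1: piv[af,ag,ai,am,at,au,gq,gw] rk=8  ker:fg,fm,ft,fu,gi,gm,gt,gu,im,it,mq,mt,mu,qt,qu,tu,uw
∂2: piv[afg,afm,aft,afu,agu,atu,fmu,gim,gqt,gqu,gtu,mqt,mqu] rk=13  ker:fgu,ftu,mtu,qtu
rk∂_2=13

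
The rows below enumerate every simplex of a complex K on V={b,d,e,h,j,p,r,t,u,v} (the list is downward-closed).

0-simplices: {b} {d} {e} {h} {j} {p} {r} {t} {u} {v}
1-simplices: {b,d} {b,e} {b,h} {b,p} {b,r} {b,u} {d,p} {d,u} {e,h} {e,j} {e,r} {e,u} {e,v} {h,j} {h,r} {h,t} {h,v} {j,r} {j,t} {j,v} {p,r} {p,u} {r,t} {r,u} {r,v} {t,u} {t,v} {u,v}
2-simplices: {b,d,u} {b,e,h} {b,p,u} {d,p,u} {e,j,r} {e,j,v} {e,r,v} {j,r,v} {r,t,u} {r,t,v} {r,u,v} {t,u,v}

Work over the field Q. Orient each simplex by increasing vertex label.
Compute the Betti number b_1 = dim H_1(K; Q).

n_0=10 n_1=28 n_2=12  [Q]
∂1: piv[bd,be,bh,bp,br,bu,ej,ev,ht] rk=9  ker:dp,du,eh,er,eu,hj,hr,hv,jr,jt,jv,pr,pu,rt,ru,rv,tu,tv,uv
∂2: piv[bdu,beh,bpu,dpu,ejr,ejv,erv,rtu,rtv,ruv] rk=10  ker:jrv,tuv
b_1=(28−9)−10=9

b_1=9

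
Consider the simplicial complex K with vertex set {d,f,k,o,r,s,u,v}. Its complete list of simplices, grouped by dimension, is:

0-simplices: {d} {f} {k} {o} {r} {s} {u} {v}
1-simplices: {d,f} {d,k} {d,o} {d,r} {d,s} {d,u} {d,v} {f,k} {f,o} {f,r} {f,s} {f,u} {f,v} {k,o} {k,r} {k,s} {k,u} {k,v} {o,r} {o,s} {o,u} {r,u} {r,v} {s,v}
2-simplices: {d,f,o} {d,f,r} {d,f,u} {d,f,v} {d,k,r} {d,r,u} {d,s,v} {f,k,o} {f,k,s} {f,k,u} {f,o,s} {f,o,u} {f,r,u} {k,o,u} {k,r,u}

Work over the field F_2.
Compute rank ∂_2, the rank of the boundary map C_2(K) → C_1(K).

n_0=8 n_1=24 n_2=15  [Z2]
∂1: piv[df,dk,do,dr,ds,du,dv] rk=7  ker:fk,fo,fr,fs,fu,fv,ko,kr,ks,ku,kv,or,os,ou,ru,rv,sv
∂2: piv[dfo,dfr,dfu,dfv,dkr,dru,dsv,fko,fks,fku,fos,fou,kru] rk=13  ker:fru,kou
rk∂_2=13

rank∂_2=13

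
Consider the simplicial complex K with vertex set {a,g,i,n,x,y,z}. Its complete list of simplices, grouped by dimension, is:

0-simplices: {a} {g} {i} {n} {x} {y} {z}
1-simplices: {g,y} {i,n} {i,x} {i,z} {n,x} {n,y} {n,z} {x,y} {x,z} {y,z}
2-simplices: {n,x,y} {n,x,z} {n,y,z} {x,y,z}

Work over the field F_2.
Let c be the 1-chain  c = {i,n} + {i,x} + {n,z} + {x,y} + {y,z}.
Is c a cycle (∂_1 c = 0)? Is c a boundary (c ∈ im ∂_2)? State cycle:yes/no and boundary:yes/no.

n_0=7 n_1=10 n_2=4  [Z2]
∂1: piv[gy,in,ix,iz,ny] rk=5  ker:nx,nz,xy,xz,yz
∂2: piv[nxy,nxz,nyz] rk=3  ker:xyz
∂1c = 0
c vs im∂2: residual ≠ 0 ⇒ not boundary

cycle:yes boundary:no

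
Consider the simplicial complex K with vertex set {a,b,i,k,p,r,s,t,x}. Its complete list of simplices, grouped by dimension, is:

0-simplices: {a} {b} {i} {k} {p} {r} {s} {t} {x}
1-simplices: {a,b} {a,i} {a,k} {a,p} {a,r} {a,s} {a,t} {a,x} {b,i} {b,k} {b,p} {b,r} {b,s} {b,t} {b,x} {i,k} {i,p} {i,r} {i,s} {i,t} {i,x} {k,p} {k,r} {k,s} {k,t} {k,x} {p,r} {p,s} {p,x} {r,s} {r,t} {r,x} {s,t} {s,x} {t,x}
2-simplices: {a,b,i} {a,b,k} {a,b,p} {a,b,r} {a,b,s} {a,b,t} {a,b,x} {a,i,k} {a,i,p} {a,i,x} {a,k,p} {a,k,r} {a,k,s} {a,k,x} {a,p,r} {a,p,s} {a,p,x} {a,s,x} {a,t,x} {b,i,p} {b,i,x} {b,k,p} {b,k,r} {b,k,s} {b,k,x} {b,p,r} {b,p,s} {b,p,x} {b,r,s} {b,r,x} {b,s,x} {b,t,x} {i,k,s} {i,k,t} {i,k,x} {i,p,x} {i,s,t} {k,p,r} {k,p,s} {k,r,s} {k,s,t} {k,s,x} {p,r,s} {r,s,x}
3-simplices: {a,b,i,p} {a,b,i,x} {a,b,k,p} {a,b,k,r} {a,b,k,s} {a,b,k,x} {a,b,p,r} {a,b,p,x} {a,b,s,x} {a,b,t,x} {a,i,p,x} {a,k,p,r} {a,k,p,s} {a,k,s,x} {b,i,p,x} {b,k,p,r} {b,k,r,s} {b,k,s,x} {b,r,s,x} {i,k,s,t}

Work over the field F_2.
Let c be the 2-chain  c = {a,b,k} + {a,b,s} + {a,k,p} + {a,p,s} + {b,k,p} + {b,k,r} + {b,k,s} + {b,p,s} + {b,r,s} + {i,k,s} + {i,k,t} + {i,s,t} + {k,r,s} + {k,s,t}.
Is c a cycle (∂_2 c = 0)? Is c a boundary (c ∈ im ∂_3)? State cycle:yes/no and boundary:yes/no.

n_0=9 n_1=35 n_2=44 n_3=20  [Z2]
∂1: piv[ab,ai,ak,ap,ar,as,at,ax] rk=8  ker:bi,bk,bp,br,bs,bt,bx,ik,ip,ir,is,it,ix,kp,kr,ks,kt,kx,pr,ps,px,rs,rt,rx,st,sx,tx
∂2: piv[abi,abk,abp,abr,abs,abt,abx,aik,aip,aix,akp,akr,aks,akx,apr,aps,apx,asx,atx,brs,brx,iks,ikt,ist] rk=24  ker:bip,bix,bkp,bkr,bks,bkx,bpr,bps,bpx,bsx,btx,ikx,ipx,kpr,kps,krs,kst,ksx,prs,rsx
∂3: piv[abip,abix,abkp,abkr,abks,abkx,abpr,abpx,absx,abtx,aipx,akpr,akps,aksx,bkrs,brsx,ikst] rk=17  ker:bipx,bkpr,bksx
∂2c = 0
c vs im∂3: residual ≠ 0 ⇒ not boundary

cycle:yes boundary:no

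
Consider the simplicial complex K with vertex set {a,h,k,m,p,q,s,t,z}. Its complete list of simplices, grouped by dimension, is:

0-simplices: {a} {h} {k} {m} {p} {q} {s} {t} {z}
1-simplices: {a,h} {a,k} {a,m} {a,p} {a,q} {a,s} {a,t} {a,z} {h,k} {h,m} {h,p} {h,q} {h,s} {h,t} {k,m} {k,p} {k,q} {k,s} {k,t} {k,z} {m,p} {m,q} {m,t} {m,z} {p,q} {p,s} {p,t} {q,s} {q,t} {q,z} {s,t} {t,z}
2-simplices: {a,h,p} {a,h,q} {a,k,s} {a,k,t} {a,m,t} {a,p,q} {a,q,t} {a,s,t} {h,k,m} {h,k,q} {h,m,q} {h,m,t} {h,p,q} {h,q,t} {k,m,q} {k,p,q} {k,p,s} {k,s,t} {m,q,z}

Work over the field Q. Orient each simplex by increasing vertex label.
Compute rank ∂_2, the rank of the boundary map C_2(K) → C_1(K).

n_0=9 n_1=32 n_2=19  [Q]
∂1: piv[ah,ak,am,ap,aq,as,at,az] rk=8  ker:hk,hm,hp,hq,hs,ht,km,kp,kq,ks,kt,kz,mp,mq,mt,mz,pq,ps,pt,qs,qt,qz,st,tz
∂2: piv[ahp,ahq,aks,akt,amt,apq,aqt,ast,hkm,hkq,hmq,hmt,hqt,kpq,kps,mqz] rk=16  ker:hpq,kmq,kst
rk∂_2=16

rank∂_2=16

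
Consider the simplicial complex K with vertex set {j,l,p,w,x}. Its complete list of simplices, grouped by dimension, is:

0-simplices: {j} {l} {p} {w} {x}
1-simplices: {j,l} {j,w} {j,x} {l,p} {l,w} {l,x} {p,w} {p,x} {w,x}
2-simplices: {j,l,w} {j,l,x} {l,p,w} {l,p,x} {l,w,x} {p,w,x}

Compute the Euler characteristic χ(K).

χ(K)=2

n_0=5 n_1=9 n_2=6
χ=+5−9+6=2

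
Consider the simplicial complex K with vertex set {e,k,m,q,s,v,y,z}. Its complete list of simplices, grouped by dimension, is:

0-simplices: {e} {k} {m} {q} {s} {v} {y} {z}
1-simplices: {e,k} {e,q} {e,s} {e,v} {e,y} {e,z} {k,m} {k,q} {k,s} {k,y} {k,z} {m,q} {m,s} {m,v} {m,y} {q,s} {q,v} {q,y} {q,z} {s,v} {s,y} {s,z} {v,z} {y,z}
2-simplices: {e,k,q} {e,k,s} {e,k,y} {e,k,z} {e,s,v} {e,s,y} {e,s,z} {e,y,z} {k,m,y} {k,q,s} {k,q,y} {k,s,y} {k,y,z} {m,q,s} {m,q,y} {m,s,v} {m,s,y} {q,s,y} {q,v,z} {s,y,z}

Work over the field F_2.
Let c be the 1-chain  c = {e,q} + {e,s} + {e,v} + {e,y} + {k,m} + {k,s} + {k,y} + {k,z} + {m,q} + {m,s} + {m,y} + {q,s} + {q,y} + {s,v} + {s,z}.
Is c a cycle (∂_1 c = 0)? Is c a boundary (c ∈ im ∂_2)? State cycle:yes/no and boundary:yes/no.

cycle:yes boundary:yes

n_0=8 n_1=24 n_2=20  [Z2]
∂1: piv[ek,eq,es,ev,ey,ez,km] rk=7  ker:kq,ks,ky,kz,mq,ms,mv,my,qs,qv,qy,qz,sv,sy,sz,vz,yz
∂2: piv[ekq,eks,eky,ekz,esv,esy,esz,eyz,kmy,kqs,kqy,mqs,mqy,msv,qvz] rk=15  ker:ksy,kyz,msy,qsy,syz
∂1c = 0
c vs im∂2: reduces to 0 ⇒ boundary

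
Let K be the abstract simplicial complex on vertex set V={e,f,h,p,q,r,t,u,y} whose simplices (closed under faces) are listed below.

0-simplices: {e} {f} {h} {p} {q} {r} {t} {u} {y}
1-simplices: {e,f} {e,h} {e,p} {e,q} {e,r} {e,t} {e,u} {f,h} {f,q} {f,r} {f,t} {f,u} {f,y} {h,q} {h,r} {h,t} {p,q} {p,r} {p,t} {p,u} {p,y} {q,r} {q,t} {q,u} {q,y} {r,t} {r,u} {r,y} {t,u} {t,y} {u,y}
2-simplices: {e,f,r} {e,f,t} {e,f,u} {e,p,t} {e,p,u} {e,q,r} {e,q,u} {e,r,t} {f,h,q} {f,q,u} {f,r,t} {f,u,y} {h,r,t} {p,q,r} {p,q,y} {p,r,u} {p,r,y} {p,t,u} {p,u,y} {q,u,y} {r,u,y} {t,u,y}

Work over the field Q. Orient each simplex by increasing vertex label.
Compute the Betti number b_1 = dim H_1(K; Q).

n_0=9 n_1=31 n_2=22  [Q]
∂1: piv[ef,eh,ep,eq,er,et,eu,fy] rk=8  ker:fh,fq,fr,ft,fu,hq,hr,ht,pq,pr,pt,pu,py,qr,qt,qu,qy,rt,ru,ry,tu,ty,uy
∂2: piv[efr,eft,efu,ept,epu,eqr,equ,ert,fhq,fqu,fuy,hrt,pqr,pqy,pru,pry,ptu,puy,quy,tuy] rk=20  ker:frt,ruy
b_1=(31−8)−20=3

b_1=3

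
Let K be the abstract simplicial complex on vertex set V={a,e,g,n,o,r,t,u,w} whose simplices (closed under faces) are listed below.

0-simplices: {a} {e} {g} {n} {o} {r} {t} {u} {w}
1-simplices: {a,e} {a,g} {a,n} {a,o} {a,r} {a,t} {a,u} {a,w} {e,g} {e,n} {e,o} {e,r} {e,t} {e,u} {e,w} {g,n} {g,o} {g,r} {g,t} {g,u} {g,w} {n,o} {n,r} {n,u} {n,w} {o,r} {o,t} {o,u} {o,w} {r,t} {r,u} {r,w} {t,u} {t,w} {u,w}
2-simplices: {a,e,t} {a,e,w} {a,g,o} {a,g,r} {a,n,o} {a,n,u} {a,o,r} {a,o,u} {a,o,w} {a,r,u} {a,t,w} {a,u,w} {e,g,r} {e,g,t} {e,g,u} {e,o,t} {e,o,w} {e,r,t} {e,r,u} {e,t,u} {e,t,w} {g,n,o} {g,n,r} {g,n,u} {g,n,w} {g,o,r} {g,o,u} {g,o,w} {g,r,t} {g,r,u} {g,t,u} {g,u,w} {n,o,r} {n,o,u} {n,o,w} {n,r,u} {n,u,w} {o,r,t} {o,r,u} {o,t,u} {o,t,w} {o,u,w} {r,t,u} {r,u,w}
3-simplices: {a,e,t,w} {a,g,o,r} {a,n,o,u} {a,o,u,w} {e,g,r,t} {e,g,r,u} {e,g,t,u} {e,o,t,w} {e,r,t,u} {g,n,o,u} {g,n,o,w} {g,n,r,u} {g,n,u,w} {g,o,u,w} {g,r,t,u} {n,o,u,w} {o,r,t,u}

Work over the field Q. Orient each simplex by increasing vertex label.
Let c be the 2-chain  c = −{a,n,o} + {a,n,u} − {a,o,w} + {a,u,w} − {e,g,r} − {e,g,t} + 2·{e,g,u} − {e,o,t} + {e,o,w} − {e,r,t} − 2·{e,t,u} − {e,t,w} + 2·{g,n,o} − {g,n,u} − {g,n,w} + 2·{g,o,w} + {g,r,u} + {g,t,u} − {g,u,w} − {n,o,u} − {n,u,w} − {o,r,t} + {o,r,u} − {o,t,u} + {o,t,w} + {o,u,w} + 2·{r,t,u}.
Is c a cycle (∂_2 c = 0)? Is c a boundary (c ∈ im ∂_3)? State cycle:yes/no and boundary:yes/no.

cycle:yes boundary:yes

n_0=9 n_1=35 n_2=44 n_3=17  [Q]
∂1: piv[ae,ag,an,ao,ar,at,au,aw] rk=8  ker:eg,en,eo,er,et,eu,ew,gn,go,gr,gt,gu,gw,no,nr,nu,nw,or,ot,ou,ow,rt,ru,rw,tu,tw,uw
∂2: piv[aet,aew,ago,agr,ano,anu,aor,aou,aow,aru,atw,auw,egr,egt,egu,eot,eow,ert,eru,etu,gno,gnr,gnw,gow,ort,ruw] rk=26  ker:etw,gnu,gor,gou,grt,gru,gtu,guw,nor,nou,now,nru,nuw,oru,otu,otw,ouw,rtu
∂3: piv[aetw,agor,anou,aouw,egrt,egru,egtu,eotw,ertu,gnou,gnow,gnru,gnuw,gouw,ortu] rk=15  ker:grtu,nouw
∂2c = 0
c vs im∂3: reduces to 0 ⇒ boundary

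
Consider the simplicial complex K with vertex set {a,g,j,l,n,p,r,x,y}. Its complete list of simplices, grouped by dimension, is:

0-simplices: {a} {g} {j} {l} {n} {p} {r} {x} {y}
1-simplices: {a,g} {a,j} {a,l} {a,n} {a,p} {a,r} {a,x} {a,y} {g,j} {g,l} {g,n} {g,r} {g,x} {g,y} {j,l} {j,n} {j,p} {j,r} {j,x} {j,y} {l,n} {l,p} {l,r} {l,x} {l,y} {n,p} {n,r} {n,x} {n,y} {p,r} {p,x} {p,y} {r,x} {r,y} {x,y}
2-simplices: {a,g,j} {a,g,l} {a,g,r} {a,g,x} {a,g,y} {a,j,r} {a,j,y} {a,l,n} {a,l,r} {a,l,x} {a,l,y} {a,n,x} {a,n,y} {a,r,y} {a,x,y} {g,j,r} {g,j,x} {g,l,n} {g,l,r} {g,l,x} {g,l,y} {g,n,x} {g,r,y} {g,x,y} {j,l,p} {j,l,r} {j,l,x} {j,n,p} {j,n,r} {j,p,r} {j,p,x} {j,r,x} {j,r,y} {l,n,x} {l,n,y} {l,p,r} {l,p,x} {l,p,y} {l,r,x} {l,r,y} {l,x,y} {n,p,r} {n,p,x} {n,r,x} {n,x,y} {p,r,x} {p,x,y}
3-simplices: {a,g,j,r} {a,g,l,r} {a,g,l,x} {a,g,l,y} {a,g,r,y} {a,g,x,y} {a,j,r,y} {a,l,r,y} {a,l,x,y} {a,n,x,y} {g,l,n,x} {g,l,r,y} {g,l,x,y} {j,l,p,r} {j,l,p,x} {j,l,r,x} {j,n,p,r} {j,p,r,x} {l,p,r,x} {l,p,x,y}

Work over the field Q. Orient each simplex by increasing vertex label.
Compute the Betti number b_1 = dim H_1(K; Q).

b_1=1

n_0=9 n_1=35 n_2=47 n_3=20  [Q]
∂1: piv[ag,aj,al,an,ap,ar,ax,ay] rk=8  ker:gj,gl,gn,gr,gx,gy,jl,jn,jp,jr,jx,jy,ln,lp,lr,lx,ly,np,nr,nx,ny,pr,px,py,rx,ry,xy
∂2: piv[agj,agl,agr,agx,agy,ajr,ajy,aln,alr,alx,aly,anx,any,ary,axy,gjx,gln,jlp,jlr,jnp,jnr,jpr,jpx,jrx,lpy,npx] rk=26  ker:gjr,glr,glx,gly,gnx,gry,gxy,jlx,jry,lnx,lny,lpr,lpx,lrx,lry,lxy,npr,nrx,nxy,prx,pxy
∂3: piv[agjr,aglr,aglx,agly,agry,agxy,ajry,alry,alxy,anxy,glnx,jlpr,jlpx,jlrx,jnpr,jprx,lpxy] rk=17  ker:glry,glxy,lprx
b_1=(35−8)−26=1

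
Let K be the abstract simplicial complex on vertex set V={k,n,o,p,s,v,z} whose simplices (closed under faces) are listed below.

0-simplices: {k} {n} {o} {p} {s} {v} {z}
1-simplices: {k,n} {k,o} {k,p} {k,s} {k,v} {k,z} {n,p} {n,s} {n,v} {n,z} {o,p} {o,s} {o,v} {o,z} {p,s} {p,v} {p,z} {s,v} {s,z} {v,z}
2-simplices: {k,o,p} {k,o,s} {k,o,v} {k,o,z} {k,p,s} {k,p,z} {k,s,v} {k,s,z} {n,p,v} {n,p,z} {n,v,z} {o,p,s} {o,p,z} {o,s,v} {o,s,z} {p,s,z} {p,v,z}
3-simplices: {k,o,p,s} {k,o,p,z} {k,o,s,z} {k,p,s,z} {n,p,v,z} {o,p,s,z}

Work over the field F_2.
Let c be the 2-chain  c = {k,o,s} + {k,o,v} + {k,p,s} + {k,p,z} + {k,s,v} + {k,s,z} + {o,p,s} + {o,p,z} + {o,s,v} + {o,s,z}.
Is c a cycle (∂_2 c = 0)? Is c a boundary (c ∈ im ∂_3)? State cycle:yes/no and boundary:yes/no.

cycle:yes boundary:no

n_0=7 n_1=20 n_2=17 n_3=6  [Z2]
∂1: piv[kn,ko,kp,ks,kv,kz] rk=6  ker:np,ns,nv,nz,op,os,ov,oz,ps,pv,pz,sv,sz,vz
∂2: piv[kop,kos,kov,koz,kps,kpz,ksv,ksz,npv,npz,nvz] rk=11  ker:ops,opz,osv,osz,psz,pvz
∂3: piv[kops,kopz,kosz,kpsz,npvz] rk=5  ker:opsz
∂2c = 0
c vs im∂3: residual ≠ 0 ⇒ not boundary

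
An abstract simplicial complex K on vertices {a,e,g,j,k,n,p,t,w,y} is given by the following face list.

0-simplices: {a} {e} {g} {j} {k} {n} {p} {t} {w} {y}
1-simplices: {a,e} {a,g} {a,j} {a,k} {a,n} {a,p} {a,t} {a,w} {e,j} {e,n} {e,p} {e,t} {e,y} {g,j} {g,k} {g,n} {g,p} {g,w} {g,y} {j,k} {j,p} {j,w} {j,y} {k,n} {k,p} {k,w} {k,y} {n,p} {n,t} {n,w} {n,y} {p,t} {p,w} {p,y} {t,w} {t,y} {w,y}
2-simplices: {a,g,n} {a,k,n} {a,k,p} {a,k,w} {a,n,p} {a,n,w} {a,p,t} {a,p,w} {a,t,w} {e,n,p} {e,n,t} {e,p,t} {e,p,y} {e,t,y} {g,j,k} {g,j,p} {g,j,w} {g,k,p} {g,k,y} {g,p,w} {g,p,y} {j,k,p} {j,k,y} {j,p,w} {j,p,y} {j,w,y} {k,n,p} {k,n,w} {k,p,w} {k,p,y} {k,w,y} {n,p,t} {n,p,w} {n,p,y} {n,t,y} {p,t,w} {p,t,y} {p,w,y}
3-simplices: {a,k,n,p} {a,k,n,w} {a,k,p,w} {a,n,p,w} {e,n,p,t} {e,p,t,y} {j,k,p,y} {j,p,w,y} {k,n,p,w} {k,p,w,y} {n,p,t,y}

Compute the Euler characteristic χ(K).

χ(K)=0

n_0=10 n_1=37 n_2=38 n_3=11
χ=+10−37+38−11=0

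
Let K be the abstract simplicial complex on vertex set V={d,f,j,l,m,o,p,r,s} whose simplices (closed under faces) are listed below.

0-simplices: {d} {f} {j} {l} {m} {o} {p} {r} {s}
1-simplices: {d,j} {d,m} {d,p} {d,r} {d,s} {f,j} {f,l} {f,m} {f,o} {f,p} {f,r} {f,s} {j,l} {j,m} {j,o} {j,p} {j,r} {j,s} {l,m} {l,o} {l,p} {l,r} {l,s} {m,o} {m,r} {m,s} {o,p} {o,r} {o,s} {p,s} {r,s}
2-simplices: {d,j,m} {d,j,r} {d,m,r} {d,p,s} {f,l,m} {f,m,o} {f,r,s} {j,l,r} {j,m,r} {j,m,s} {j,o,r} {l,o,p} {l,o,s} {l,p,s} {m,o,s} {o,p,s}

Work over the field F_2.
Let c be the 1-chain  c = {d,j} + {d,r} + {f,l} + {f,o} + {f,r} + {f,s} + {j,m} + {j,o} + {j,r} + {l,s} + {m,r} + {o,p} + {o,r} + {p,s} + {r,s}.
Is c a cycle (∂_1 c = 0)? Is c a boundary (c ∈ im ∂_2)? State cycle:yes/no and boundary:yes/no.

n_0=9 n_1=31 n_2=16  [Z2]
∂1: piv[dj,dm,dp,dr,ds,fj,fl,fo] rk=8  ker:fm,fp,fr,fs,jl,jm,jo,jp,jr,js,lm,lo,lp,lr,ls,mo,mr,ms,op,or,os,ps,rs
∂2: piv[djm,djr,dmr,dps,flm,fmo,frs,jlr,jms,jor,lop,los,lps,mos] rk=14  ker:jmr,ops
∂1c = 0
c vs im∂2: residual ≠ 0 ⇒ not boundary

cycle:yes boundary:no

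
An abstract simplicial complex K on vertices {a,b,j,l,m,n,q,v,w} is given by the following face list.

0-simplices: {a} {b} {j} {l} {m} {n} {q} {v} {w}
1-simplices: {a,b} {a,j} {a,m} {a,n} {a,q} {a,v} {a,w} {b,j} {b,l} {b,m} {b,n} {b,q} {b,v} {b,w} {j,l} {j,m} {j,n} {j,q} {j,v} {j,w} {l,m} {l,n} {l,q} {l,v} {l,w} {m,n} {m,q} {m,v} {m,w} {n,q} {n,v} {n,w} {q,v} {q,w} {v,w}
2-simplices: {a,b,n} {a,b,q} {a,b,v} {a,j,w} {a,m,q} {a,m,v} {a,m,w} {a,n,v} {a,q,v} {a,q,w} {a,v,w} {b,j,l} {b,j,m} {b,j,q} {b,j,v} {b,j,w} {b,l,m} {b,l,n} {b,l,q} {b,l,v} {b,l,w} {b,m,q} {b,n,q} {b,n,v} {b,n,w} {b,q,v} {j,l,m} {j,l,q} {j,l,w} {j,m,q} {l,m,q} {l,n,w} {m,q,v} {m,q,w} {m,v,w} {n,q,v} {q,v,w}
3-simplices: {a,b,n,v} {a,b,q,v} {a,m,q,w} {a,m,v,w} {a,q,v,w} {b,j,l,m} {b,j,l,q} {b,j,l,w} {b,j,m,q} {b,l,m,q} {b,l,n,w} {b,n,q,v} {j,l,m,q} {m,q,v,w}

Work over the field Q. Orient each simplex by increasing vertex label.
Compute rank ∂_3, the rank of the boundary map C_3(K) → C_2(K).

rank∂_3=13

n_0=9 n_1=35 n_2=37 n_3=14  [Q]
∂1: piv[ab,aj,am,an,aq,av,aw,bl] rk=8  ker:bj,bm,bn,bq,bv,bw,jl,jm,jn,jq,jv,jw,lm,ln,lq,lv,lw,mn,mq,mv,mw,nq,nv,nw,qv,qw,vw
∂2: piv[abn,abq,abv,ajw,amq,amv,amw,anv,aqv,aqw,avw,bjl,bjm,bjq,bjv,bjw,blm,bln,blq,blv,blw,bmq,bnq,bnw] rk=24  ker:bnv,bqv,jlm,jlq,jlw,jmq,lmq,lnw,mqv,mqw,mvw,nqv,qvw
∂3: piv[abnv,abqv,amqw,amvw,aqvw,bjlm,bjlq,bjlw,bjmq,blmq,blnw,bnqv,mqvw] rk=13  ker:jlmq
rk∂_3=13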